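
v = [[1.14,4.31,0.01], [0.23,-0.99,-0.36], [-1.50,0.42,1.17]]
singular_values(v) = [4.55, 2.03, 0.0]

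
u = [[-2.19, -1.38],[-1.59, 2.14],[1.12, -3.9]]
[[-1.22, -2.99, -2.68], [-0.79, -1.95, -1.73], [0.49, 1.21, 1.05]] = u@ [[0.54,1.32,1.18],[0.03,0.07,0.07]]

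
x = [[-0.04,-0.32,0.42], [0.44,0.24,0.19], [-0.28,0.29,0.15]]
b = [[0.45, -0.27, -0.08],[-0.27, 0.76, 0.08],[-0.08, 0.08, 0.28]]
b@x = [[-0.11, -0.23, 0.13],[0.32, 0.29, 0.04],[-0.04, 0.13, 0.02]]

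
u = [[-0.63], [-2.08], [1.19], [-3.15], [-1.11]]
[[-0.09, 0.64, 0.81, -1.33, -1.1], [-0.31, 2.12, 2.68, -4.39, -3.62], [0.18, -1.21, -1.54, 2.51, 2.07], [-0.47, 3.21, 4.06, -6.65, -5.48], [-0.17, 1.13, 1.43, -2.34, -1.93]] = u@[[0.15, -1.02, -1.29, 2.11, 1.74]]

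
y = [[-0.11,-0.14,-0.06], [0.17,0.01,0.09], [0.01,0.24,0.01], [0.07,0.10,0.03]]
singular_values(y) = [0.33, 0.2, 0.01]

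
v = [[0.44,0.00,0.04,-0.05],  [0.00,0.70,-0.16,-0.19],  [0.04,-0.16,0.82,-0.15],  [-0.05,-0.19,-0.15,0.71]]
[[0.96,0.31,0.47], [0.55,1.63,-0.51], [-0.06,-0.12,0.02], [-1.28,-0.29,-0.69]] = v @ [[2.04, 0.72, 0.97], [0.23, 2.52, -1.21], [-0.44, 0.38, -0.50], [-1.69, 0.39, -1.33]]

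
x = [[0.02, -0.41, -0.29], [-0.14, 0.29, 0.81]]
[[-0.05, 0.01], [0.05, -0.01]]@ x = [[-0.00, 0.02, 0.02], [0.0, -0.02, -0.02]]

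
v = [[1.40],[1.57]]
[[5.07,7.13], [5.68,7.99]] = v @ [[3.62, 5.09]]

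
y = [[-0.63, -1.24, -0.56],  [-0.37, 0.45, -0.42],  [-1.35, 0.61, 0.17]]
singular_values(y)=[1.57, 1.5, 0.51]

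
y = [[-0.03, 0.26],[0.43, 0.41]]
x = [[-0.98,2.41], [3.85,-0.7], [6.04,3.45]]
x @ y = [[1.07,  0.73], [-0.42,  0.71], [1.30,  2.98]]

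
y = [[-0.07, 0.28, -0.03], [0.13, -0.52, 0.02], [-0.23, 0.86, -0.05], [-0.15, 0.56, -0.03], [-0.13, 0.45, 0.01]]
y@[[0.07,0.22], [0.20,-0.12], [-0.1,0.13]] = [[0.05, -0.05], [-0.1, 0.09], [0.16, -0.16], [0.1, -0.10], [0.08, -0.08]]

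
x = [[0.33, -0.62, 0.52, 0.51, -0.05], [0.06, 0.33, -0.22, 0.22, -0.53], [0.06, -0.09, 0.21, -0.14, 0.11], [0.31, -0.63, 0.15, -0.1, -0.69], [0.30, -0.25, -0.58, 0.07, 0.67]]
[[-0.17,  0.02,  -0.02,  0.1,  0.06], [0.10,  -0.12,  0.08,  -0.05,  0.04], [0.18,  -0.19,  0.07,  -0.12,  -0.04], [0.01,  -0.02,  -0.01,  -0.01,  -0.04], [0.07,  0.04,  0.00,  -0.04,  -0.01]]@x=[[-0.01, 0.04, -0.12, -0.09, -0.03], [0.03, -0.09, 0.06, 0.02, 0.13], [0.0, -0.09, 0.16, 0.05, 0.16], [-0.01, 0.00, 0.03, 0.0, -0.01], [0.01, -0.00, 0.03, 0.05, -0.00]]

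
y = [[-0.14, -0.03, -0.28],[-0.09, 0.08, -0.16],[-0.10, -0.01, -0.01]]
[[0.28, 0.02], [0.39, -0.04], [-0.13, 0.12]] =y @ [[1.19,-1.18], [2.51,-0.66], [-1.86,0.6]]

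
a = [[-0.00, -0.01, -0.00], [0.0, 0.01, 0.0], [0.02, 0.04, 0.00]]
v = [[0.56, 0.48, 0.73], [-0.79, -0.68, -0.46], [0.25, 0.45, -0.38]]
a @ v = [[0.01, 0.01, 0.00], [-0.01, -0.01, -0.0], [-0.02, -0.02, -0.00]]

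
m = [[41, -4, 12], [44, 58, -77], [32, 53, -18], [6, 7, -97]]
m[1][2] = -77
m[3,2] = -97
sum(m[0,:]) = 49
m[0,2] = 12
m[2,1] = 53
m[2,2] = -18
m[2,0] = 32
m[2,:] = [32, 53, -18]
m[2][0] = 32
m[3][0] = 6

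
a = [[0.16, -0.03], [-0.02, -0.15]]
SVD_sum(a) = [[0.14, -0.07], [0.04, -0.02]] + [[0.02, 0.04], [-0.06, -0.13]]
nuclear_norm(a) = 0.31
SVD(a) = [[-0.95, -0.31], [-0.31, 0.95]] @ diag([0.1640742524929413, 0.14993211686921032]) @ [[-0.89,0.46], [-0.46,-0.89]]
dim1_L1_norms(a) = [0.19, 0.17]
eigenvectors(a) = [[1.0,0.1], [-0.06,1.0]]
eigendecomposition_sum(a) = [[0.16, -0.02], [-0.01, 0.00]] + [[-0.00, -0.01], [-0.01, -0.15]]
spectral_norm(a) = 0.16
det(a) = -0.02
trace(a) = 0.01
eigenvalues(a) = [0.16, -0.15]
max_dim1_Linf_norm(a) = 0.16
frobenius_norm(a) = 0.22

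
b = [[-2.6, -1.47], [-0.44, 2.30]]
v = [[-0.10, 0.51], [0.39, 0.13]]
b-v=[[-2.5, -1.98], [-0.83, 2.17]]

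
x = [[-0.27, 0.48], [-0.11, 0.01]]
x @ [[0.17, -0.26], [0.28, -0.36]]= [[0.09, -0.1], [-0.02, 0.02]]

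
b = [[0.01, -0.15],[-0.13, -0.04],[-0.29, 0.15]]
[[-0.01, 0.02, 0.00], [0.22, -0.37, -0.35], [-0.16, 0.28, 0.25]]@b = [[-0.0, 0.00], [0.15, -0.07], [-0.11, 0.05]]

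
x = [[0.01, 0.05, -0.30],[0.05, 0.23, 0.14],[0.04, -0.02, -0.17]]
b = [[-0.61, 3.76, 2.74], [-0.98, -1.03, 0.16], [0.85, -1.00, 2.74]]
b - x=[[-0.62, 3.71, 3.04], [-1.03, -1.26, 0.02], [0.81, -0.98, 2.91]]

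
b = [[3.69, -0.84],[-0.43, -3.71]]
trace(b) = -0.02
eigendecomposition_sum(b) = [[3.71, -0.42], [-0.21, 0.02]] + [[-0.02, -0.42], [-0.22, -3.73]]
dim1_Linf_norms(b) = [3.69, 3.71]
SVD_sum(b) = [[1.85, -2.31], [1.64, -2.05]] + [[1.84, 1.47],[-2.07, -1.66]]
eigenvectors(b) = [[1.00,0.11], [-0.06,0.99]]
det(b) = -14.05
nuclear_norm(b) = 7.51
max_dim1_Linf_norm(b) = 3.71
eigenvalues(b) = [3.74, -3.76]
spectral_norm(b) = 3.96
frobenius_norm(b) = 5.32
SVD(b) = [[0.75, 0.66], [0.66, -0.75]] @ diag([3.9593381889352544, 3.548850673899777]) @ [[0.63, -0.78], [0.78, 0.63]]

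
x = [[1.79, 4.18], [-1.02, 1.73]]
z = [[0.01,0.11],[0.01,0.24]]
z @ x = [[-0.09, 0.23], [-0.23, 0.46]]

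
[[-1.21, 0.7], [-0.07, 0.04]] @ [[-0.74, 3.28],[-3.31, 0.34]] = [[-1.42, -3.73], [-0.08, -0.22]]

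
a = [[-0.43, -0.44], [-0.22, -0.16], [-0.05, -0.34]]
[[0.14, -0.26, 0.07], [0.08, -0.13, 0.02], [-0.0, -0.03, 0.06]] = a @ [[-0.39, 0.6, 0.03], [0.06, 0.01, -0.18]]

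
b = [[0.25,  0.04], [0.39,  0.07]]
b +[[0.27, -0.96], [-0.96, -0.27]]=[[0.52, -0.92], [-0.57, -0.2]]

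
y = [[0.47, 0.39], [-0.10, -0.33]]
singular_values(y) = [0.68, 0.17]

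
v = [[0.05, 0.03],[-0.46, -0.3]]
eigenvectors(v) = [[0.55,-0.10], [-0.83,1.00]]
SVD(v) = [[-0.11, 0.99], [0.99, 0.11]] @ diag([0.5522637763020837, 0.0021728747230809046]) @ [[-0.84, -0.55], [0.55, -0.84]]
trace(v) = -0.25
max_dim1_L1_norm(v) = 0.76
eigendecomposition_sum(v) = [[0.01, 0.0], [-0.01, -0.0]] + [[0.04, 0.03], [-0.45, -0.3]]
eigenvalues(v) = [0.0, -0.25]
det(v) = -0.00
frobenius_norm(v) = 0.55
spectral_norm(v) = 0.55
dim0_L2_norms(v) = [0.46, 0.3]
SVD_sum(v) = [[0.05, 0.03], [-0.46, -0.3]] + [[0.0, -0.00], [0.00, -0.00]]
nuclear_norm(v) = 0.55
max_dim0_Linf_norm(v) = 0.46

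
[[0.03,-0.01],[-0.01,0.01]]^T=[[0.03, -0.01], [-0.01, 0.01]]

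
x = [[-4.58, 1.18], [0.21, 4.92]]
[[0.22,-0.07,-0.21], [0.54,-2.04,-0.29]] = x @ [[-0.02, -0.09, 0.03], [0.11, -0.41, -0.06]]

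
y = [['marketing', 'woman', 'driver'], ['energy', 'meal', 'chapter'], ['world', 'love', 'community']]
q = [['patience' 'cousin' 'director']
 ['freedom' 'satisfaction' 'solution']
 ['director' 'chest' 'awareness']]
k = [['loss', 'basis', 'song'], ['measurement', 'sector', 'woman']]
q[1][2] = 'solution'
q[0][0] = 'patience'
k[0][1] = 'basis'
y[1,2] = 'chapter'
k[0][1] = 'basis'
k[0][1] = 'basis'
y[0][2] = 'driver'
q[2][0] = 'director'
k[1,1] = 'sector'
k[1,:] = ['measurement', 'sector', 'woman']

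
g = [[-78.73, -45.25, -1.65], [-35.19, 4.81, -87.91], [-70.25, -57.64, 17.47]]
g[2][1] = -57.64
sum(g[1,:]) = -118.28999999999999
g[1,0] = -35.19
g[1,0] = -35.19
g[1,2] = -87.91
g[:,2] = [-1.65, -87.91, 17.47]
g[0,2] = -1.65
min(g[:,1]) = -57.64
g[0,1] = -45.25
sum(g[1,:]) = -118.28999999999999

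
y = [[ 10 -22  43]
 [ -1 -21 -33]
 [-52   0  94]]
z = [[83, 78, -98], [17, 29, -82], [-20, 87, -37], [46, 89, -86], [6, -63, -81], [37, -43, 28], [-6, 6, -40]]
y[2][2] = 94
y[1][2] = -33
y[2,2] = 94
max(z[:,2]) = 28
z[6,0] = -6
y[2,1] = 0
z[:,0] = [83, 17, -20, 46, 6, 37, -6]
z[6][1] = 6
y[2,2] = 94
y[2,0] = -52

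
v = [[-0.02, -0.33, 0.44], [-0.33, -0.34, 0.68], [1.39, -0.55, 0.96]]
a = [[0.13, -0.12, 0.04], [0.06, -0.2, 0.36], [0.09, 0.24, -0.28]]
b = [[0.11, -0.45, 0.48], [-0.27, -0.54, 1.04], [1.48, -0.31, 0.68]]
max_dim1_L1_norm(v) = 2.9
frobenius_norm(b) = 2.15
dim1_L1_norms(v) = [0.79, 1.35, 2.9]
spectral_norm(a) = 0.56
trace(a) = -0.35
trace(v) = 0.60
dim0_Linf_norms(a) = [0.13, 0.24, 0.36]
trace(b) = 0.25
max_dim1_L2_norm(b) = 1.66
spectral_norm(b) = 1.78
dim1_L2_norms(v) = [0.55, 0.83, 1.78]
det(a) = -0.01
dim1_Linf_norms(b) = [0.48, 1.04, 1.48]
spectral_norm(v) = 1.83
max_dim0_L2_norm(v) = 1.43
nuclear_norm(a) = 0.82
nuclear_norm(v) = 2.80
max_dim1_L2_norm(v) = 1.78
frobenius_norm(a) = 0.59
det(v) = -0.13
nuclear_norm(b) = 3.15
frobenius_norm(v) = 2.04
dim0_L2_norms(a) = [0.17, 0.33, 0.46]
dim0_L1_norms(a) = [0.28, 0.56, 0.68]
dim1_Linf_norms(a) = [0.13, 0.36, 0.28]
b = a + v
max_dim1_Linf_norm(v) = 1.39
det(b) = -0.36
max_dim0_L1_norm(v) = 2.08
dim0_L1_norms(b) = [1.86, 1.3, 2.2]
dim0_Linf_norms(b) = [1.48, 0.54, 1.04]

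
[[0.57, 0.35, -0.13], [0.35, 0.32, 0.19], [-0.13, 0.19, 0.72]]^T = [[0.57, 0.35, -0.13], [0.35, 0.32, 0.19], [-0.13, 0.19, 0.72]]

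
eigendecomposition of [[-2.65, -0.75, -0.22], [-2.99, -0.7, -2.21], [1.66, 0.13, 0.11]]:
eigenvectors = [[0.73, 0.19, -0.38], [0.55, -0.93, 0.74], [-0.40, 0.33, 0.55]]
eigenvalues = [-3.09, 0.69, -0.84]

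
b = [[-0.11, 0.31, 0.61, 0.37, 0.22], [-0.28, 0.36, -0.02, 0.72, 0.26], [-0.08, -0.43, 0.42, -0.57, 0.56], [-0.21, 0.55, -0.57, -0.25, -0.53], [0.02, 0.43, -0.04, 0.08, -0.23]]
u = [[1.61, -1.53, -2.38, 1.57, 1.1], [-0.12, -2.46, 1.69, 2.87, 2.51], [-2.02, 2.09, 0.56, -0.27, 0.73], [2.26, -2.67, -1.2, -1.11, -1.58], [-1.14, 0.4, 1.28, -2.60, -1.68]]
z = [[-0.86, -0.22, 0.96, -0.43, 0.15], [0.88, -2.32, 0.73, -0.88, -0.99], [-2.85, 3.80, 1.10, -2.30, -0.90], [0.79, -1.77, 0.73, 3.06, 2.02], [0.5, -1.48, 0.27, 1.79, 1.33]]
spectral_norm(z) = 7.05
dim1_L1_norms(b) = [1.62, 1.64, 2.06, 2.11, 0.8]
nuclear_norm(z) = 12.92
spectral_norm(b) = 1.37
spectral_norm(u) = 6.29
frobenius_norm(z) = 8.09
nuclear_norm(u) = 15.45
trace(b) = 0.19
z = b @ u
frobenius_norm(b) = 1.93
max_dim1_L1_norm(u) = 9.65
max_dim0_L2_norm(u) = 4.48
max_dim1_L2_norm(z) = 5.47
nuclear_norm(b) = 3.59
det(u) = 3.17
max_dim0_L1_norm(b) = 2.08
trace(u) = -3.08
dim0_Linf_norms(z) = [2.85, 3.8, 1.1, 3.06, 2.02]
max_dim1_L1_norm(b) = 2.11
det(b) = -0.03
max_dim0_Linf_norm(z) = 3.8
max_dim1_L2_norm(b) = 1.01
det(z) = -0.16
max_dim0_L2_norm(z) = 5.02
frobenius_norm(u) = 8.79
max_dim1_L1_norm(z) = 10.95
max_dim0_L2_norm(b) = 1.02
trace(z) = 2.31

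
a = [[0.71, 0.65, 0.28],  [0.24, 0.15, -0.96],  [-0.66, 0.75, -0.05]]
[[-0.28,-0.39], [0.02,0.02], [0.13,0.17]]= a@[[-0.28,-0.39], [-0.08,-0.12], [-0.10,-0.14]]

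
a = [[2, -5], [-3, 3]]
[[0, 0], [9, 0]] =a@ [[-5, 0], [-2, 0]]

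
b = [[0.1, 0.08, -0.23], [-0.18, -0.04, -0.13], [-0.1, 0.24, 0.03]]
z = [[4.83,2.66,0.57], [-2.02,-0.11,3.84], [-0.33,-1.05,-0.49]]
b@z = [[0.4, 0.50, 0.48], [-0.75, -0.34, -0.19], [-0.98, -0.32, 0.85]]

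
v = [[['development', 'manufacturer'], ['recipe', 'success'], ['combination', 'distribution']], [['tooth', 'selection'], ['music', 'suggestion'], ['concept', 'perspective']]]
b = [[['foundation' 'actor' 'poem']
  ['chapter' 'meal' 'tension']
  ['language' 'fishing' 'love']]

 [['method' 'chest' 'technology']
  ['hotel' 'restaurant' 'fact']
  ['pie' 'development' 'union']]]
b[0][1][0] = 'chapter'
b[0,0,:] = ['foundation', 'actor', 'poem']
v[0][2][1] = 'distribution'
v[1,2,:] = ['concept', 'perspective']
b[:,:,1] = [['actor', 'meal', 'fishing'], ['chest', 'restaurant', 'development']]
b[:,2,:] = [['language', 'fishing', 'love'], ['pie', 'development', 'union']]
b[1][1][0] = 'hotel'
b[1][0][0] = 'method'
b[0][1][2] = 'tension'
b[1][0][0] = 'method'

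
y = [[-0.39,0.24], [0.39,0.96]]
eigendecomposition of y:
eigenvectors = [[-0.96, -0.17],  [0.27, -0.99]]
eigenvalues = [-0.46, 1.03]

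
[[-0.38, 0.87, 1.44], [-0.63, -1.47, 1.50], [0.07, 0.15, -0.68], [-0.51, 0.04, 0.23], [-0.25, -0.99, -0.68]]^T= [[-0.38,  -0.63,  0.07,  -0.51,  -0.25],  [0.87,  -1.47,  0.15,  0.04,  -0.99],  [1.44,  1.50,  -0.68,  0.23,  -0.68]]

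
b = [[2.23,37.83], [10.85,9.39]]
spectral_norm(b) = 39.29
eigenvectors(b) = [[-0.91, -0.84], [0.41, -0.54]]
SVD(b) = [[-0.96, -0.27], [-0.27, 0.96]] @ diag([39.28983090422883, 9.91390879104231]) @ [[-0.13, -0.99],[0.99, -0.13]]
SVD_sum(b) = [[4.91, 37.48], [1.39, 10.63]] + [[-2.68, 0.35], [9.46, -1.24]]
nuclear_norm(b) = 49.20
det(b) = -389.52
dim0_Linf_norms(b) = [10.85, 37.83]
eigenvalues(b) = [-14.76, 26.38]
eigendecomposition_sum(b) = [[-8.67, 13.57], [3.89, -6.1]] + [[10.90, 24.26],[6.96, 15.49]]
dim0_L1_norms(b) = [13.08, 47.22]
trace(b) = 11.62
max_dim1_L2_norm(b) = 37.9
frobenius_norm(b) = 40.52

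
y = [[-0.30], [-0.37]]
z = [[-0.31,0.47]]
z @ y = [[-0.08]]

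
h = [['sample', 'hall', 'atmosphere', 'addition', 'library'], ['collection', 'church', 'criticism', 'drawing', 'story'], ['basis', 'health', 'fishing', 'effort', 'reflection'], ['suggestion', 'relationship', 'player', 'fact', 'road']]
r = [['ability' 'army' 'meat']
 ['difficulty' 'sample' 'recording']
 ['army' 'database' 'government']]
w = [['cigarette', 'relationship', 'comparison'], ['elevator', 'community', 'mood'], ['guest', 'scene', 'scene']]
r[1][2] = 'recording'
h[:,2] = ['atmosphere', 'criticism', 'fishing', 'player']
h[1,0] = 'collection'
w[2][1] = 'scene'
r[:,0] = ['ability', 'difficulty', 'army']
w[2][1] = 'scene'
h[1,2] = 'criticism'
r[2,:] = ['army', 'database', 'government']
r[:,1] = ['army', 'sample', 'database']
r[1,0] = 'difficulty'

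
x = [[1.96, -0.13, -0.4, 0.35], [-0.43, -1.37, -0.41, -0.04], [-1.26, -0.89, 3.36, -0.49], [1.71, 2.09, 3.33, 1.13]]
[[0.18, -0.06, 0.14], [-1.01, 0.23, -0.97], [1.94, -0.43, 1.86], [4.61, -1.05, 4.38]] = x@[[0.19,  -0.05,  0.17], [0.41,  -0.09,  0.40], [0.84,  -0.19,  0.8], [0.56,  -0.13,  0.52]]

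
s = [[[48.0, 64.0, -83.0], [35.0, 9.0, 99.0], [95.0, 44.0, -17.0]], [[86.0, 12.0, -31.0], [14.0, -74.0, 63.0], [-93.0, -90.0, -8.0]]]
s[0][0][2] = -83.0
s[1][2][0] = -93.0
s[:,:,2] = [[-83.0, 99.0, -17.0], [-31.0, 63.0, -8.0]]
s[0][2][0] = 95.0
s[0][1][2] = 99.0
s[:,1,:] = [[35.0, 9.0, 99.0], [14.0, -74.0, 63.0]]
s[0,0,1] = 64.0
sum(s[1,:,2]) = 24.0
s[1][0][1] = 12.0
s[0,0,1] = 64.0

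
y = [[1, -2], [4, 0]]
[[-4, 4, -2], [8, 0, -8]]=y@ [[2, 0, -2], [3, -2, 0]]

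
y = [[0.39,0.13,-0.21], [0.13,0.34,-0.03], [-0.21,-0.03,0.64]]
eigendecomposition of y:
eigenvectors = [[-0.52, -0.74, 0.43], [-0.21, 0.60, 0.77], [0.83, -0.31, 0.47]]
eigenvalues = [0.78, 0.2, 0.4]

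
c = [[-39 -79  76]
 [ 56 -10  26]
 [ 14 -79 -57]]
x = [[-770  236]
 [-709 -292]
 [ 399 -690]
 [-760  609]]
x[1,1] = -292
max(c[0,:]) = 76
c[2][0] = 14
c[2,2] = -57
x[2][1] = -690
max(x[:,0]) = 399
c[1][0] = 56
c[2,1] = -79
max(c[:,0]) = 56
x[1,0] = -709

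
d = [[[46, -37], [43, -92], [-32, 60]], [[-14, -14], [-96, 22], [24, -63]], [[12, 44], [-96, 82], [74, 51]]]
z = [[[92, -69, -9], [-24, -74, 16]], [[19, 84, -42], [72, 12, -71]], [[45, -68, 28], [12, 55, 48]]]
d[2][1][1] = 82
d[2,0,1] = 44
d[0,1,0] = 43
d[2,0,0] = 12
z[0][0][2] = -9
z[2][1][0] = 12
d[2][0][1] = 44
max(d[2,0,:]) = 44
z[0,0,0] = 92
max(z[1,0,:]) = 84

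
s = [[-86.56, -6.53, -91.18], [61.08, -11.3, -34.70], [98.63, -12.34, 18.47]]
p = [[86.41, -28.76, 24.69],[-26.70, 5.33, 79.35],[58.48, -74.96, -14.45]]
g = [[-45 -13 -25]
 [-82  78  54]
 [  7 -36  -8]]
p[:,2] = [24.69, 79.35, -14.45]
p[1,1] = 5.33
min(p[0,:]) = -28.76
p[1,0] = -26.7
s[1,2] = -34.7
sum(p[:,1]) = -98.38999999999999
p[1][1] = 5.33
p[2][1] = -74.96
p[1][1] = 5.33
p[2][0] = 58.48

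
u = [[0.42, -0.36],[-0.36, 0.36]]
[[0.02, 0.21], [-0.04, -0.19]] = u@[[-0.29,0.3], [-0.39,-0.24]]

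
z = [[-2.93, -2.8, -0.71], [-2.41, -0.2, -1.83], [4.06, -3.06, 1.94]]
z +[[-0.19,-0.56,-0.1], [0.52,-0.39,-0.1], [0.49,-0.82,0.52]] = [[-3.12, -3.36, -0.81],  [-1.89, -0.59, -1.93],  [4.55, -3.88, 2.46]]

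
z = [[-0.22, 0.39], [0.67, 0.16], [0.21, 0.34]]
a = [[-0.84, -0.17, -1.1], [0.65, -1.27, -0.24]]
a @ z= [[-0.16, -0.73],[-1.04, -0.03]]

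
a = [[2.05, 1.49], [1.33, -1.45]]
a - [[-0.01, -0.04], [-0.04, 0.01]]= [[2.06,1.53], [1.37,-1.46]]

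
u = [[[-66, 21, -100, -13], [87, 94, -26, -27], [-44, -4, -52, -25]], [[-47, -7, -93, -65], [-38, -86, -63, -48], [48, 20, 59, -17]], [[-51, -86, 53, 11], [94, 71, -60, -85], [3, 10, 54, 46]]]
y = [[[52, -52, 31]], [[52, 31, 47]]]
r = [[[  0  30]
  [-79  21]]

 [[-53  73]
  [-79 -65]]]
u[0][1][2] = -26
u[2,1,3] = -85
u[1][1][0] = -38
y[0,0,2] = 31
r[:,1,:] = [[-79, 21], [-79, -65]]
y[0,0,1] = -52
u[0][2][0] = -44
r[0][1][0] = -79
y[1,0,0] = 52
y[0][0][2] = 31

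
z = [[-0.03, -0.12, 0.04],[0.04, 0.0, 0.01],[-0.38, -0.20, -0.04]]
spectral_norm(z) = 0.44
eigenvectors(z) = [[(0.04-0.34j),0.04+0.34j,-0.27+0.00j], [-0.10-0.05j,-0.10+0.05j,(0.35+0j)], [(0.93+0j),0.93-0.00j,(0.9+0j)]]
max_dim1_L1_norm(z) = 0.62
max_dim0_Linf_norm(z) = 0.38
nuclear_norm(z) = 0.55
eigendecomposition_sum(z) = [[-0.01+0.07j, (-0.06+0.03j), (0.02+0.01j)], [0.02+0.01j, 0.00+0.02j, 0.01-0.01j], [(-0.19-0.02j), (-0.1-0.16j), (-0.02+0.06j)]] + [[(-0.01-0.07j),(-0.06-0.03j),(0.02-0.01j)], [(0.02-0.01j),0.00-0.02j,(0.01+0.01j)], [(-0.19+0.02j),(-0.1+0.16j),(-0.02-0.06j)]] + [[(-0+0j), 0.00-0.00j, 0.00-0.00j], [0.00-0.00j, (-0+0j), (-0+0j)], [0.00-0.00j, (-0.01+0j), -0.00+0.00j]]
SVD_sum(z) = [[-0.07, -0.04, -0.01], [0.03, 0.02, 0.0], [-0.37, -0.21, -0.03]] + [[0.04, -0.08, 0.05], [0.01, -0.02, 0.01], [-0.01, 0.01, -0.01]] + [[-0.00, 0.00, 0.00], [0.00, -0.0, -0.0], [0.00, -0.0, -0.0]]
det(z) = -0.00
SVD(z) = [[-0.19, -0.96, -0.18], [0.08, -0.2, 0.98], [-0.98, 0.17, 0.12]] @ diag([0.4401727004976723, 0.10412294600593729, 0.0025309783940376186]) @ [[0.87, 0.50, 0.07],[-0.41, 0.79, -0.45],[0.28, -0.36, -0.89]]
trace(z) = -0.07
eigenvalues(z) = [(-0.03+0.15j), (-0.03-0.15j), (-0.01+0j)]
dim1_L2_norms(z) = [0.13, 0.04, 0.43]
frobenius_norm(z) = 0.45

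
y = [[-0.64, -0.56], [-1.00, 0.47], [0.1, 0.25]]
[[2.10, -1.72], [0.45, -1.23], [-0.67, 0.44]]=y@[[-1.44, 1.74], [-2.11, 1.08]]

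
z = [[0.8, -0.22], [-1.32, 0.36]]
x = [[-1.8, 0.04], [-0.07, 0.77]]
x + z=[[-1.0, -0.18],  [-1.39, 1.13]]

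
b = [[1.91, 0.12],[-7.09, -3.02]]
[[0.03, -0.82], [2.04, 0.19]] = b @[[0.07, -0.5], [-0.84, 1.11]]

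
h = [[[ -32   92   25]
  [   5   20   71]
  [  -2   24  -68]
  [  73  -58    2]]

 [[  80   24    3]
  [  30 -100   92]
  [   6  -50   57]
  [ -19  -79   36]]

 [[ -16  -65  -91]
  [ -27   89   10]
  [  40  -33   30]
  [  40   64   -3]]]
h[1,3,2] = 36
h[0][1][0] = 5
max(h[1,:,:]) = 92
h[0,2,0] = -2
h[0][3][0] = 73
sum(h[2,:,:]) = 38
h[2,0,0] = -16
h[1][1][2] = 92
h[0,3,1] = -58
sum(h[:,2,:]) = 4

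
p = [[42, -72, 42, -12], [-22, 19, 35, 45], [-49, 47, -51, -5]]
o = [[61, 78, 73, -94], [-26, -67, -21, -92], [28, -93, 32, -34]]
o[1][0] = -26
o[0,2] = 73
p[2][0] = -49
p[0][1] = -72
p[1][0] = -22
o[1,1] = -67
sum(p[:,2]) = 26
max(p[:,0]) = 42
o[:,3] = [-94, -92, -34]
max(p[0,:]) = 42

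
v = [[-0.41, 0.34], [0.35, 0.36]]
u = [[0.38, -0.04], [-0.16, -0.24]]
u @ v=[[-0.17,  0.11], [-0.02,  -0.14]]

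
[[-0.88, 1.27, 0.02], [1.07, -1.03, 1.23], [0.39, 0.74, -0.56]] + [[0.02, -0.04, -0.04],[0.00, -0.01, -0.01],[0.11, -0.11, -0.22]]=[[-0.86, 1.23, -0.02],[1.07, -1.04, 1.22],[0.5, 0.63, -0.78]]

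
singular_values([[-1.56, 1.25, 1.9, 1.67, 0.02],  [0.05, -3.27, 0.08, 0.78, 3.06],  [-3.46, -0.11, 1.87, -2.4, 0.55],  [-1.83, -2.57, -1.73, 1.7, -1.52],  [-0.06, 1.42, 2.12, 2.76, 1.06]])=[5.28, 4.73, 4.62, 3.8, 0.0]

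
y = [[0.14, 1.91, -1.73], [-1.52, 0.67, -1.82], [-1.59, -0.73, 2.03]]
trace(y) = 2.84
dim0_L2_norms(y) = [2.2, 2.15, 3.23]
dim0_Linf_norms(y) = [1.59, 1.91, 2.03]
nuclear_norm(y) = 6.89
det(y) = 7.66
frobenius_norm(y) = 4.46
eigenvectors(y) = [[0.03-0.55j, 0.03+0.55j, (-0.56+0j)],  [(0.74+0j), (0.74-0j), -0.22+0.00j],  [0.35-0.15j, (0.35+0.15j), 0.80+0.00j]]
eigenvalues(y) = [(-0.26+1.49j), (-0.26-1.49j), (3.35+0j)]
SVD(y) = [[-0.66, -0.04, 0.75],[-0.47, -0.77, -0.44],[0.59, -0.64, 0.49]] @ diag([3.7771332988786086, 2.188131701381309, 0.9271157963882092]) @ [[-0.09, -0.53, 0.84], [1.00, -0.05, 0.07], [0.01, 0.85, 0.53]]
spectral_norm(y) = 3.78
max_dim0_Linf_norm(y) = 2.03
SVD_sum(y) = [[0.21, 1.32, -2.1], [0.15, 0.93, -1.48], [-0.19, -1.18, 1.89]] + [[-0.08,0.0,-0.01], [-1.67,0.09,-0.12], [-1.4,0.07,-0.1]] + [[0.0, 0.59, 0.37],[-0.0, -0.35, -0.22],[0.00, 0.38, 0.24]]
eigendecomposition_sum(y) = [[-0.17+0.63j,0.54-0.10j,(0.03+0.41j)],[(-0.86-0.19j),(0.17+0.72j),(-0.56+0.07j)],[-0.45+0.08j,(0.23+0.31j),(-0.25+0.14j)]] + [[-0.17-0.63j,0.54+0.10j,0.03-0.41j], [(-0.86+0.19j),(0.17-0.72j),(-0.56-0.07j)], [(-0.45-0.08j),(0.23-0.31j),-0.25-0.14j]] + [[0.49+0.00j, (0.83+0j), -1.78+0.00j], [0.19+0.00j, 0.33+0.00j, (-0.71+0j)], [(-0.69-0j), (-1.18-0j), (2.53-0j)]]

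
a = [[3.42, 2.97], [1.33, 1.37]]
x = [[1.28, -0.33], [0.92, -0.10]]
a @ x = [[7.11, -1.43], [2.96, -0.58]]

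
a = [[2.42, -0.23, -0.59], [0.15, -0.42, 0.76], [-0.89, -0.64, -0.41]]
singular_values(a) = [2.61, 0.98, 0.79]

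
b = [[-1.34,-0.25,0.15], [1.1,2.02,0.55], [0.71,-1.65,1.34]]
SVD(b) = [[-0.24, -0.45, 0.86], [0.79, 0.42, 0.44], [-0.56, 0.79, 0.26]] @ diag([2.728214773510807, 2.0595335041713105, 0.9004809241695375]) @ [[0.29, 0.95, -0.13],  [0.79, -0.16, 0.59],  [-0.54, 0.27, 0.8]]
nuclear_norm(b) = 5.69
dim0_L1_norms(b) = [3.15, 3.92, 2.04]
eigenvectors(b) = [[0.90+0.00j, -0.06-0.02j, -0.06+0.02j], [-0.23+0.00j, 0.15+0.50j, (0.15-0.5j)], [-0.38+0.00j, (-0.85+0j), (-0.85-0j)]]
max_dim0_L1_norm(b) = 3.92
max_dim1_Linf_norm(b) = 2.02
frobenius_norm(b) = 3.53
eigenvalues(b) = [(-1.34+0j), (1.68+0.98j), (1.68-0.98j)]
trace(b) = 2.02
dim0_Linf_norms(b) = [1.34, 2.02, 1.34]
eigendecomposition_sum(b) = [[-1.32+0.00j, (-0.06-0j), 0.09-0.00j], [(0.34-0j), 0.01+0.00j, -0.02+0.00j], [(0.56-0j), (0.02+0j), -0.04+0.00j]] + [[-0.01+0.05j, (-0.1+0.09j), 0.03+0.07j], [0.38-0.16j, 1.00+0.23j, (0.29-0.52j)], [(0.08+0.68j), (-0.84+1.47j), 0.69+0.70j]] + [[-0.01-0.05j, (-0.1-0.09j), (0.03-0.07j)], [0.38+0.16j, (1-0.23j), (0.29+0.52j)], [(0.08-0.68j), -0.84-1.47j, 0.69-0.70j]]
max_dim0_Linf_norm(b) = 2.02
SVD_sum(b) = [[-0.19, -0.61, 0.08], [0.63, 2.05, -0.28], [-0.44, -1.45, 0.2]] + [[-0.73, 0.15, -0.55], [0.69, -0.14, 0.51], [1.28, -0.26, 0.96]] + [[-0.42,0.21,0.62],[-0.21,0.11,0.31],[-0.13,0.06,0.19]]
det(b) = -5.06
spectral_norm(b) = 2.73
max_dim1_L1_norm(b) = 3.7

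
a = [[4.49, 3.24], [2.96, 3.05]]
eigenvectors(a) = [[0.8, -0.64], [0.60, 0.77]]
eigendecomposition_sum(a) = [[4.26, 3.54], [3.23, 2.69]] + [[0.23, -0.30], [-0.27, 0.36]]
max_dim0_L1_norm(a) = 7.45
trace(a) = 7.54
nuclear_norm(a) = 7.55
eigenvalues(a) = [6.95, 0.59]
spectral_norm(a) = 6.96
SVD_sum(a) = [[4.26, 3.52], [3.26, 2.69]] + [[0.23, -0.28], [-0.3, 0.36]]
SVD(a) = [[-0.79, -0.61],[-0.61, 0.79]] @ diag([6.955113302880089, 0.5900838449749632]) @ [[-0.77, -0.64], [-0.64, 0.77]]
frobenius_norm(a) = 6.98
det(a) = 4.10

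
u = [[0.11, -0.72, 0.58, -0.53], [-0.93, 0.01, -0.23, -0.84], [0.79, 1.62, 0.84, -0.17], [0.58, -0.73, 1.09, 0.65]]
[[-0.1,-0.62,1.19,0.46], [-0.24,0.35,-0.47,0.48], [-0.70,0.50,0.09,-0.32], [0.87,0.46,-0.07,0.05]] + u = [[0.01, -1.34, 1.77, -0.07],  [-1.17, 0.36, -0.7, -0.36],  [0.09, 2.12, 0.93, -0.49],  [1.45, -0.27, 1.02, 0.7]]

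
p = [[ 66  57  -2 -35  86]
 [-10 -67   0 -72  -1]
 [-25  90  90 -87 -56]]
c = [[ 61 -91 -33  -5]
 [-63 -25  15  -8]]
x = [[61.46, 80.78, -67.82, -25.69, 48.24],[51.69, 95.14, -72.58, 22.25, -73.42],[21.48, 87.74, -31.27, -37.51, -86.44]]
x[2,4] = -86.44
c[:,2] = [-33, 15]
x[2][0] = 21.48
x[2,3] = -37.51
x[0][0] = 61.46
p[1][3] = -72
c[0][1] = -91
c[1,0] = -63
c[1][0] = -63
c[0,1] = -91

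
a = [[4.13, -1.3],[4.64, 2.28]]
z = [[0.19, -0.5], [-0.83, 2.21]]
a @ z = [[1.86, -4.94], [-1.01, 2.72]]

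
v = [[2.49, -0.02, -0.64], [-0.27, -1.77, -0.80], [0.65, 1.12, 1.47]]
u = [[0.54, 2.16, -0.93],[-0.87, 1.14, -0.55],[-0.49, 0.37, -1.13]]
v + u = [[3.03, 2.14, -1.57], [-1.14, -0.63, -1.35], [0.16, 1.49, 0.34]]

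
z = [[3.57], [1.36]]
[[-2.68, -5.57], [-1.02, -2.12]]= z @ [[-0.75, -1.56]]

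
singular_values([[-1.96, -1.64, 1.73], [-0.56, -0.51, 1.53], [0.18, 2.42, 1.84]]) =[3.45, 3.1, 0.45]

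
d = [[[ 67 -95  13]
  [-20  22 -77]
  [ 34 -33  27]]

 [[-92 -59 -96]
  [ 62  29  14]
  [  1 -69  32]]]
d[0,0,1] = -95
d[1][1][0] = 62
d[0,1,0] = -20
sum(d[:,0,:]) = -262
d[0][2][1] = -33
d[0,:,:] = [[67, -95, 13], [-20, 22, -77], [34, -33, 27]]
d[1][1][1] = 29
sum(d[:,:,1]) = -205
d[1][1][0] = 62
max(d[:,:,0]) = 67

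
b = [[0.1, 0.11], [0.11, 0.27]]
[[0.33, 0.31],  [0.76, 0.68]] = b@[[0.35, 0.48], [2.68, 2.34]]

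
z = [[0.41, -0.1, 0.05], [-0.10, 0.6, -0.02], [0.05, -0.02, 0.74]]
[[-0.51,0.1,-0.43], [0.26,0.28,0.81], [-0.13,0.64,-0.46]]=z @[[-1.18,0.28,-0.69],[0.24,0.55,1.21],[-0.09,0.86,-0.54]]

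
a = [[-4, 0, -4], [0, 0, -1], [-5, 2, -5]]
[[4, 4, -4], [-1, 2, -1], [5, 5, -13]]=a @ [[-2, 1, 0], [0, 0, -4], [1, -2, 1]]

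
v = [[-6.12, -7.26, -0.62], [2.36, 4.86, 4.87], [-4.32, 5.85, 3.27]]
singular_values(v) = [11.96, 7.42, 2.98]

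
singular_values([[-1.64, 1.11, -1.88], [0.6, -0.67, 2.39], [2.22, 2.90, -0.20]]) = [3.75, 3.55, 0.83]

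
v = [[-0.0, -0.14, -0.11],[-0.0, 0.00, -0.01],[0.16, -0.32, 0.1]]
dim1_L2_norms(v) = [0.18, 0.01, 0.37]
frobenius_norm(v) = 0.41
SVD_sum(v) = [[0.04, -0.1, 0.02], [-0.00, 0.00, -0.00], [0.15, -0.33, 0.06]] + [[-0.04, -0.04, -0.13],[-0.00, -0.00, -0.01],[0.01, 0.01, 0.04]] + [[-0.00, -0.0, 0.00], [0.0, 0.0, -0.0], [0.00, 0.00, -0.0]]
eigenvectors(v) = [[(-0.31+0.6j),(-0.31-0.6j),0.82+0.00j], [-0.02+0.06j,-0.02-0.06j,0.28+0.00j], [(0.73+0j),0.73-0.00j,(-0.49+0j)]]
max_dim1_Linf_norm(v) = 0.32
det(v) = 0.00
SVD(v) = [[0.28, 0.96, -0.06],[-0.00, 0.06, 1.00],[0.96, -0.28, 0.02]] @ diag([0.38449952815050914, 0.14813725706250466, 0.003932673649472656]) @ [[0.4,-0.90,0.17], [-0.3,-0.30,-0.9], [0.87,0.31,-0.39]]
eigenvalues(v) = [(0.04+0.11j), (0.04-0.11j), (0.02+0j)]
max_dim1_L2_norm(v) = 0.37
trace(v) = 0.10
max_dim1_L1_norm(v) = 0.58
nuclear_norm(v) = 0.54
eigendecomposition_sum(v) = [[0.08j, (-0.1-0.2j), -0.05+0.02j],[0.01j, (-0.01-0.02j), -0.00+0.00j],[0.08-0.04j, -0.14+0.20j, (0.05+0.04j)]] + [[-0.08j, -0.10+0.20j, (-0.05-0.02j)], [-0.01j, (-0.01+0.02j), (-0-0j)], [0.08+0.04j, -0.14-0.20j, 0.05-0.04j]] + [[-0.01-0.00j, 0.07+0.00j, -0.00-0.00j],[(-0-0j), 0.02+0.00j, -0.00-0.00j],[0.00+0.00j, (-0.04-0j), 0j]]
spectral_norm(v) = 0.38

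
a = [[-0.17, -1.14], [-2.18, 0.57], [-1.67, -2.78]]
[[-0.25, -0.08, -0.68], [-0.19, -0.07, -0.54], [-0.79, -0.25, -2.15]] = a@[[0.14, 0.05, 0.39], [0.2, 0.06, 0.54]]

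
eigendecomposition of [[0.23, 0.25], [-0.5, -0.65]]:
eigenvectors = [[0.81, -0.34], [-0.58, 0.94]]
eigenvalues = [0.05, -0.47]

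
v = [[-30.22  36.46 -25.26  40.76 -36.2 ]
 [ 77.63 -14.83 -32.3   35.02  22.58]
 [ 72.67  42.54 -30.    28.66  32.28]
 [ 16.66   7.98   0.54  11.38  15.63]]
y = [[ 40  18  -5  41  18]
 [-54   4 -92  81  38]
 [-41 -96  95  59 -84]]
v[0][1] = 36.46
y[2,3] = 59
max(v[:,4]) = 32.28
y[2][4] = -84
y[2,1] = -96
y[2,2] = 95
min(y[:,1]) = -96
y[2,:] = [-41, -96, 95, 59, -84]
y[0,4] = 18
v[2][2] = -30.0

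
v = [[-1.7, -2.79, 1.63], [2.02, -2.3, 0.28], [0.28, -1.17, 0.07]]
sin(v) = [[-4.67, 0.68, 0.94], [-1.38, -4.78, 2.37], [-1.35, -1.11, 0.52]]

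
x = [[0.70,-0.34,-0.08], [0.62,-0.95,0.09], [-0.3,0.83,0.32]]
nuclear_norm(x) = 2.32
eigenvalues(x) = [-0.9, 0.53, 0.44]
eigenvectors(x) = [[0.15, 0.88, 0.65], [0.83, 0.39, 0.33], [-0.53, 0.28, 0.69]]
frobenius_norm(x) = 1.67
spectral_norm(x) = 1.58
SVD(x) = [[-0.43, 0.75, -0.49], [-0.71, 0.05, 0.70], [0.56, 0.66, 0.51]] @ diag([1.5796162583897502, 0.4608703406779473, 0.2840968238368021]) @ [[-0.58,  0.81,  0.09], [0.79,  0.52,  0.34], [-0.22,  -0.27,  0.94]]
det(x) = -0.21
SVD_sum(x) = [[0.40, -0.56, -0.06],[0.65, -0.91, -0.11],[-0.51, 0.71, 0.08]] + [[0.27, 0.18, 0.12], [0.02, 0.01, 0.01], [0.24, 0.16, 0.10]] + [[0.03,0.04,-0.13], [-0.04,-0.05,0.19], [-0.03,-0.04,0.14]]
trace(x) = 0.07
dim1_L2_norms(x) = [0.78, 1.14, 0.94]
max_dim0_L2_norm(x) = 1.31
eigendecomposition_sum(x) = [[0.07, -0.16, 0.02],  [0.37, -0.90, 0.09],  [-0.24, 0.58, -0.06]] + [[0.99, -0.59, -0.64], [0.43, -0.26, -0.28], [0.31, -0.19, -0.20]] + [[-0.35, 0.41, 0.55],[-0.18, 0.21, 0.28],[-0.38, 0.44, 0.58]]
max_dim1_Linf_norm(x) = 0.95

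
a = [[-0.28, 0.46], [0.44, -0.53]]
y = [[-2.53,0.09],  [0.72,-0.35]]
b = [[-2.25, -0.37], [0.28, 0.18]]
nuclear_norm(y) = 2.95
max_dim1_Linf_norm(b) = 2.25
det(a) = -0.05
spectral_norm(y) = 2.64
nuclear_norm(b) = 2.43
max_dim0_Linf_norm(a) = 0.53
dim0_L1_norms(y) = [3.25, 0.44]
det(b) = -0.30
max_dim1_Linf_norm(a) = 0.53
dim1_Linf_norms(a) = [0.46, 0.53]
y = b + a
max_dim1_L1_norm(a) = 0.97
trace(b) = -2.07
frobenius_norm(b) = 2.30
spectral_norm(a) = 0.87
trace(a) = -0.81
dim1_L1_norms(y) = [2.62, 1.07]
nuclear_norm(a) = 0.93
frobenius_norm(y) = 2.66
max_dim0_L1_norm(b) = 2.53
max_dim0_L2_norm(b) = 2.27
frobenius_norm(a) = 0.87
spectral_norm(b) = 2.30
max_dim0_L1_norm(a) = 0.99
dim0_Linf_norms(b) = [2.25, 0.37]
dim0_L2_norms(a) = [0.52, 0.7]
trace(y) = -2.88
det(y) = 0.82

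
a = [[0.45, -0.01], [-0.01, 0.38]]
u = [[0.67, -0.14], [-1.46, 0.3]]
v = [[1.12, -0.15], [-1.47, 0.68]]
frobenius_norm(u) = 1.64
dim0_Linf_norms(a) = [0.45, 0.38]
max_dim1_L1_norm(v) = 2.15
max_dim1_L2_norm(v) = 1.62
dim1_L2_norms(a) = [0.45, 0.38]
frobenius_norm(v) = 1.97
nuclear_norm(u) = 1.64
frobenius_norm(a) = 0.59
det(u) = -0.00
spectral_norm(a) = 0.45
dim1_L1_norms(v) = [1.27, 2.15]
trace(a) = 0.83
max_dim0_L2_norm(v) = 1.85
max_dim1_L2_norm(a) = 0.45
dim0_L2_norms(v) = [1.85, 0.7]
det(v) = 0.54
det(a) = 0.17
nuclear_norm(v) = 2.23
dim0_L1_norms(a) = [0.46, 0.39]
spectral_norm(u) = 1.64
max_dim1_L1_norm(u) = 1.76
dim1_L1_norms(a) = [0.46, 0.39]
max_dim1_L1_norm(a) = 0.46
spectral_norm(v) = 1.96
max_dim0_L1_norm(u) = 2.13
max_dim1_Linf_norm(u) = 1.46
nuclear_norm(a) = 0.83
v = u + a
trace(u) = 0.97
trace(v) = 1.80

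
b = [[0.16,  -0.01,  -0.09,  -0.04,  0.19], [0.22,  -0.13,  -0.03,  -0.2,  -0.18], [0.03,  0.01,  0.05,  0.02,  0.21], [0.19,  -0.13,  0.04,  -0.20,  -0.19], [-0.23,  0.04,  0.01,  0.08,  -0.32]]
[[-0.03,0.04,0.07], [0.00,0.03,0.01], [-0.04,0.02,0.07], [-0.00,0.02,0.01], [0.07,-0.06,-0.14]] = b @ [[-0.05,0.08,0.11], [0.03,-0.00,-0.05], [-0.12,-0.04,0.18], [0.07,-0.12,-0.17], [-0.16,0.09,0.3]]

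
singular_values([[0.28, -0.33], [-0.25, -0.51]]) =[0.61, 0.37]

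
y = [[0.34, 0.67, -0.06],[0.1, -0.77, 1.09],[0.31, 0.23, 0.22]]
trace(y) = -0.21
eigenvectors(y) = [[-0.67, -0.76, 0.48], [-0.46, 0.51, -0.88], [-0.59, 0.39, 0.05]]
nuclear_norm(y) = 2.21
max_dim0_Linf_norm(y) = 1.09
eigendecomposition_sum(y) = [[0.31, 0.19, 0.35], [0.22, 0.13, 0.25], [0.27, 0.17, 0.31]] + [[-0.05, -0.03, 0.08], [0.04, 0.02, -0.06], [0.03, 0.01, -0.04]] + [[0.08, 0.51, -0.49], [-0.15, -0.92, 0.9], [0.01, 0.05, -0.05]]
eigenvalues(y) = [0.75, -0.08, -0.88]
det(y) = 0.05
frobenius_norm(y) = 1.60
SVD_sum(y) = [[0.01, 0.34, -0.37],[-0.03, -0.9, 0.97],[0.0, 0.00, -0.0]] + [[0.35, 0.31, 0.30], [0.13, 0.12, 0.11], [0.28, 0.25, 0.24]] + [[-0.02, 0.01, 0.01],  [-0.01, 0.01, 0.0],  [0.03, -0.02, -0.02]]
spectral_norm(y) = 1.41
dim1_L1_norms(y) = [1.07, 1.96, 0.76]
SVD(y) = [[0.36, 0.75, -0.56], [-0.93, 0.29, -0.21], [0.0, 0.59, 0.80]] @ diag([1.4142718036808666, 0.7441694005405717, 0.05046948199016252]) @ [[0.02, 0.68, -0.74], [0.63, 0.56, 0.54], [0.78, -0.47, -0.42]]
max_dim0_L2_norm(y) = 1.11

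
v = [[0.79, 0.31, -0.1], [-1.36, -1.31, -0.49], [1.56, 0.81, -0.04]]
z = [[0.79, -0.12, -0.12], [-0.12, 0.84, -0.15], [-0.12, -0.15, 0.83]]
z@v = [[0.6, 0.30, -0.02], [-1.47, -1.26, -0.39], [1.40, 0.83, 0.05]]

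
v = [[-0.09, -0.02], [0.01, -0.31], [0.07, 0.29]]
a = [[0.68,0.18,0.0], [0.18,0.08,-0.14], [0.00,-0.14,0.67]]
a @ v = [[-0.06, -0.07], [-0.03, -0.07], [0.05, 0.24]]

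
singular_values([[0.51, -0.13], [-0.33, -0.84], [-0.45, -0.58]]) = [1.16, 0.53]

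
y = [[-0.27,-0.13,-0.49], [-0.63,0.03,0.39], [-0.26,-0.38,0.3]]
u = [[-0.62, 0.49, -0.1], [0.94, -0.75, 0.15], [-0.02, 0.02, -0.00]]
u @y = [[-0.12, 0.13, 0.46], [0.18, -0.2, -0.71], [-0.01, 0.0, 0.02]]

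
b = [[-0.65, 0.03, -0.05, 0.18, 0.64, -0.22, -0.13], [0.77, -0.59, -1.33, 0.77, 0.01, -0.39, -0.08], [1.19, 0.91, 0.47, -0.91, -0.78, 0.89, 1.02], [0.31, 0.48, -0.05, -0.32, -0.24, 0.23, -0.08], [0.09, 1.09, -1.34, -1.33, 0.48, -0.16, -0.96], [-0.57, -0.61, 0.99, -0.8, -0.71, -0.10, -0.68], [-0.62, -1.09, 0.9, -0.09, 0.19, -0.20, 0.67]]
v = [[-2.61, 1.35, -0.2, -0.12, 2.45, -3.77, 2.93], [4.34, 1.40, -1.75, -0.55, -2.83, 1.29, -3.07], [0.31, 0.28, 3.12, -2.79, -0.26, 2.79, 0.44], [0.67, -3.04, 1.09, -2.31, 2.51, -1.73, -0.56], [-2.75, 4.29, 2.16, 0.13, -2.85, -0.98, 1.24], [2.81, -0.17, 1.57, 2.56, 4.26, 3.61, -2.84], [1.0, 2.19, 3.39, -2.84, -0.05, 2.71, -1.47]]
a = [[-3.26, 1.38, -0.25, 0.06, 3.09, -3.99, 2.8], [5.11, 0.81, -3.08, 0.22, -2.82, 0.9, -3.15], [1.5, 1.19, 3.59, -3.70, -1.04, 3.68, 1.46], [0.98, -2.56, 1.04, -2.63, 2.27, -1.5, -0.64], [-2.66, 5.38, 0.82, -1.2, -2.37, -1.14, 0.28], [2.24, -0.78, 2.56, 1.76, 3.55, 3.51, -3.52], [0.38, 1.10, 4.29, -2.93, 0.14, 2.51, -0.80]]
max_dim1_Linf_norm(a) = 5.38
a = v + b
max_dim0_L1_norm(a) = 17.23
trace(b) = -0.04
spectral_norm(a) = 10.68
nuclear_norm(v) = 36.40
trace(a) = -1.15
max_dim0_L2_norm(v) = 6.93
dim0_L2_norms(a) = [7.22, 6.43, 7.01, 5.81, 6.48, 7.24, 5.78]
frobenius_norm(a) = 17.44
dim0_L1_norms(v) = [14.49, 12.72, 13.28, 11.3, 15.21, 16.88, 12.55]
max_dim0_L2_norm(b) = 2.36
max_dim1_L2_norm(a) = 7.42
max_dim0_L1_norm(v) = 16.88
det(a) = 3906.44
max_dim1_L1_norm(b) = 6.17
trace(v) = -1.11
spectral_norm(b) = 2.95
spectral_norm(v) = 10.24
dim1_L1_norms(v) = [13.43, 15.23, 9.99, 11.91, 14.4, 17.82, 13.65]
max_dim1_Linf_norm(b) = 1.34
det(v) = -10510.79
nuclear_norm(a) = 38.72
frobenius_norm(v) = 16.27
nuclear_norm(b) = 9.90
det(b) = -0.00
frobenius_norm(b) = 4.78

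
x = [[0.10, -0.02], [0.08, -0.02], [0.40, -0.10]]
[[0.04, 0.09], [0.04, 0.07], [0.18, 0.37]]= x@ [[0.2, 0.98], [-0.98, 0.20]]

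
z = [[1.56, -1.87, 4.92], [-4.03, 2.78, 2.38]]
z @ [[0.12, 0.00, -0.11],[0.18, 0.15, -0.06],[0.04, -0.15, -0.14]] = [[0.05, -1.02, -0.75],  [0.11, 0.06, -0.06]]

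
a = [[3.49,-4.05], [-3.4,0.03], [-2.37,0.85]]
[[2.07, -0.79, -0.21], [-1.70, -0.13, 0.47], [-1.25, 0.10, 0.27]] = a @ [[0.5, 0.04, -0.14], [-0.08, 0.23, -0.07]]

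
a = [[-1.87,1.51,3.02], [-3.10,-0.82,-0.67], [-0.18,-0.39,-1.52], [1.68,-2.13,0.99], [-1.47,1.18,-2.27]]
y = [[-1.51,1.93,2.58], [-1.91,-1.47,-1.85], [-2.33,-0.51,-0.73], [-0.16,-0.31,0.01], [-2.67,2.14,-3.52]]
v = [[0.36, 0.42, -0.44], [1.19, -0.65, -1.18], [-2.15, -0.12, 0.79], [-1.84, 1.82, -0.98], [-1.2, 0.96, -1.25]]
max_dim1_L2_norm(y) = 4.91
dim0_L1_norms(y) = [8.58, 6.36, 8.69]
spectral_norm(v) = 3.72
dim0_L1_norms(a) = [8.3, 6.03, 8.47]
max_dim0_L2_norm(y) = 4.8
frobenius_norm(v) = 4.54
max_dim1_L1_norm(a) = 6.4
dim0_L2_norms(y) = [4.3, 3.29, 4.8]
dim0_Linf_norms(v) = [2.15, 1.82, 1.25]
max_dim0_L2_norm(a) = 4.26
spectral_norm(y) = 5.66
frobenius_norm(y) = 7.23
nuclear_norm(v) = 7.08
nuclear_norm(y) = 11.91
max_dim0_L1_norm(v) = 6.74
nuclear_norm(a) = 11.31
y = v + a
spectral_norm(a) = 4.60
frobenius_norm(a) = 6.72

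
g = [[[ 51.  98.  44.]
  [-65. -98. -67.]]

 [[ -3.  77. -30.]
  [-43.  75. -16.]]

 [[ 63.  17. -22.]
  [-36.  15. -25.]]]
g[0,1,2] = -67.0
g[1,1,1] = 75.0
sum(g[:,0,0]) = 111.0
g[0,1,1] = -98.0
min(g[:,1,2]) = -67.0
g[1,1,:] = [-43.0, 75.0, -16.0]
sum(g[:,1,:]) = -260.0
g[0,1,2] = -67.0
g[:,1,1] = [-98.0, 75.0, 15.0]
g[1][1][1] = 75.0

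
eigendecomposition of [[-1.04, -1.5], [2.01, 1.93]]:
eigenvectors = [[0.56-0.34j,0.56+0.34j], [(-0.76+0j),(-0.76-0j)]]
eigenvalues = [(0.44+0.9j), (0.44-0.9j)]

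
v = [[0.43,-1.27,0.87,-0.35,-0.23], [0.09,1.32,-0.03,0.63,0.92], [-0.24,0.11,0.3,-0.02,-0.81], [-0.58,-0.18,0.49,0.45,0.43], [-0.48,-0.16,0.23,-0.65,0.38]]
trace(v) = 2.88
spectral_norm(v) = 2.26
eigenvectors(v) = [[0.56+0.00j, 0.56-0.00j, 0.68+0.00j, 0.22-0.24j, (0.22+0.24j)], [(-0.07-0.36j), -0.07+0.36j, (-0.63+0j), (0.41-0.05j), (0.41+0.05j)], [(-0.21+0.36j), -0.21-0.36j, (-0.15+0j), 0.68+0.00j, 0.68-0.00j], [0.40+0.09j, 0.40-0.09j, (-0.33+0j), 0.13+0.33j, 0.13-0.33j], [(0.23+0.4j), (0.23-0.4j), (-0.04+0j), -0.36-0.09j, (-0.36+0.09j)]]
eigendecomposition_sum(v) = [[(-0.08+0.26j), -0.19+0.16j, (0.32-0.12j), 0.00+0.28j, 0.34+0.23j], [0.18+0.02j, 0.12+0.10j, (-0.12-0.19j), (0.18-0.04j), (0.1-0.25j)], [-0.14-0.15j, (-0.03-0.18j), -0.04+0.25j, -0.18-0.10j, (-0.27+0.14j)], [(-0.1+0.17j), (-0.16+0.08j), (0.25-0.03j), -0.04+0.20j, 0.21+0.22j], [-0.22+0.05j, (-0.19-0.07j), (0.21+0.18j), -0.20+0.11j, -0.02+0.34j]] + [[-0.08-0.26j, (-0.19-0.16j), (0.32+0.12j), -0.28j, 0.34-0.23j], [0.18-0.02j, 0.12-0.10j, (-0.12+0.19j), 0.18+0.04j, 0.10+0.25j], [-0.14+0.15j, (-0.03+0.18j), -0.04-0.25j, -0.18+0.10j, -0.27-0.14j], [-0.10-0.17j, -0.16-0.08j, (0.25+0.03j), -0.04-0.20j, 0.21-0.22j], [-0.22-0.05j, (-0.19+0.07j), 0.21-0.18j, (-0.2-0.11j), (-0.02-0.34j)]] + [[(0.41-0j), -1.14-0.00j, 0.05-0.00j, (-0.17+0j), -1.03-0.00j], [-0.38+0.00j, 1.06+0.00j, -0.05+0.00j, 0.15-0.00j, 0.96+0.00j], [-0.09+0.00j, 0.25+0.00j, (-0.01+0j), 0.04-0.00j, 0.23+0.00j], [-0.19+0.00j, 0.54+0.00j, -0.03+0.00j, (0.08-0j), (0.49+0j)], [(-0.02+0j), 0.07+0.00j, (-0+0j), (0.01-0j), (0.06+0j)]] + [[0.09+0.05j, (0.13+0.14j), 0.09-0.05j, -0.10-0.19j, (0.06+0.21j)],[(0.05+0.12j), (0.01+0.25j), 0.13+0.02j, (0.06-0.26j), -0.12+0.26j],[0.06+0.21j, (-0.04+0.4j), 0.20+0.06j, (0.15-0.41j), (-0.25+0.4j)],[-0.09+0.07j, -0.20+0.06j, 0.01+0.11j, 0.23-0.01j, -0.24-0.04j],[(-0-0.12j), 0.07-0.20j, -0.10-0.06j, (-0.13+0.2j), 0.18-0.18j]] + [[0.09-0.05j,(0.13-0.14j),0.09+0.05j,-0.10+0.19j,0.06-0.21j], [0.05-0.12j,(0.01-0.25j),0.13-0.02j,0.06+0.26j,(-0.12-0.26j)], [0.06-0.21j,(-0.04-0.4j),0.20-0.06j,0.15+0.41j,(-0.25-0.4j)], [(-0.09-0.07j),-0.20-0.06j,0.01-0.11j,(0.23+0.01j),-0.24+0.04j], [-0.00+0.12j,0.07+0.20j,-0.10+0.06j,(-0.13-0.2j),(0.18+0.18j)]]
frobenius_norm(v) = 2.90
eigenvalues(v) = [(-0.07+1.15j), (-0.07-1.15j), (1.6+0j), (0.71+0.17j), (0.71-0.17j)]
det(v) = 1.13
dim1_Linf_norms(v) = [1.27, 1.32, 0.81, 0.58, 0.65]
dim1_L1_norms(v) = [3.15, 2.99, 1.48, 2.13, 1.9]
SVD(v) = [[-0.67, 0.38, -0.51, -0.14, -0.37], [0.73, 0.31, -0.31, -0.15, -0.51], [-0.14, -0.35, 0.46, -0.64, -0.49], [0.04, 0.67, 0.27, -0.53, 0.45], [-0.10, 0.44, 0.61, 0.52, -0.40]] @ diag([2.259165064632271, 1.220783771290919, 0.8887134584002734, 0.8614545762675619, 0.5357654303738638]) @ [[-0.07, 0.80, -0.29, 0.34, 0.40], [-0.26, -0.25, 0.53, 0.07, 0.76], [-0.90, 0.16, -0.03, -0.33, -0.21], [0.16, -0.09, -0.52, -0.71, 0.45], [-0.29, -0.52, -0.61, 0.51, 0.1]]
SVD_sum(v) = [[0.11, -1.19, 0.43, -0.52, -0.61], [-0.12, 1.3, -0.47, 0.56, 0.66], [0.02, -0.25, 0.09, -0.11, -0.13], [-0.01, 0.07, -0.02, 0.03, 0.03], [0.02, -0.18, 0.07, -0.08, -0.09]] + [[-0.12, -0.12, 0.25, 0.03, 0.35], [-0.1, -0.09, 0.20, 0.03, 0.29], [0.11, 0.11, -0.22, -0.03, -0.32], [-0.22, -0.20, 0.43, 0.06, 0.62], [-0.14, -0.13, 0.28, 0.04, 0.41]] + [[0.41, -0.07, 0.01, 0.15, 0.10], [0.25, -0.04, 0.01, 0.09, 0.06], [-0.37, 0.07, -0.01, -0.14, -0.09], [-0.22, 0.04, -0.01, -0.08, -0.05], [-0.49, 0.09, -0.01, -0.18, -0.11]] + [[-0.02, 0.01, 0.06, 0.08, -0.05], [-0.02, 0.01, 0.07, 0.09, -0.06], [-0.09, 0.05, 0.28, 0.39, -0.25], [-0.07, 0.04, 0.23, 0.32, -0.2], [0.07, -0.04, -0.23, -0.32, 0.20]] + [[0.06,  0.10,  0.12,  -0.1,  -0.02], [0.08,  0.14,  0.17,  -0.14,  -0.03], [0.08,  0.14,  0.16,  -0.14,  -0.03], [-0.07,  -0.12,  -0.15,  0.12,  0.02], [0.06,  0.11,  0.13,  -0.11,  -0.02]]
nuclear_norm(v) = 5.77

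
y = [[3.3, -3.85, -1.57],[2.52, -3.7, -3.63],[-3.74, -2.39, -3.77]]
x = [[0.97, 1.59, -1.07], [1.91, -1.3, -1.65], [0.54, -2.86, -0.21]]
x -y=[[-2.33,5.44,0.5], [-0.61,2.4,1.98], [4.28,-0.47,3.56]]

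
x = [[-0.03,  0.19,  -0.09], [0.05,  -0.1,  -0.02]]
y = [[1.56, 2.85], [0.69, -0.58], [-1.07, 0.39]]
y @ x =[[0.10, 0.01, -0.20],  [-0.05, 0.19, -0.05],  [0.05, -0.24, 0.09]]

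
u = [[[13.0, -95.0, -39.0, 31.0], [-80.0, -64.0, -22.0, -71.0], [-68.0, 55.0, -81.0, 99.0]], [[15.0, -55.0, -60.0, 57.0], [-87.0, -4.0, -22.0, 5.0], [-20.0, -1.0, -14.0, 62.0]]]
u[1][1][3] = 5.0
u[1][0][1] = -55.0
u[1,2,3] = 62.0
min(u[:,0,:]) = -95.0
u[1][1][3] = 5.0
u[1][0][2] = -60.0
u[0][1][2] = -22.0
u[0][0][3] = 31.0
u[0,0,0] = 13.0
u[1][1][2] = -22.0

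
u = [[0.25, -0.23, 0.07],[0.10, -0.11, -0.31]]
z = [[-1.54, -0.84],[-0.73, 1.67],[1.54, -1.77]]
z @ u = [[-0.47, 0.45, 0.15], [-0.02, -0.02, -0.57], [0.21, -0.16, 0.66]]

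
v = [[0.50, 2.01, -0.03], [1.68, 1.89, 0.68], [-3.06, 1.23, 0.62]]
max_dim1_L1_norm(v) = 4.91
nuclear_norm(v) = 7.21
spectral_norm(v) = 3.54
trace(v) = 3.01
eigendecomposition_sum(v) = [[-0.66, 0.46, -0.16], [0.61, -0.43, 0.15], [-1.36, 0.95, -0.34]] + [[0.44, -0.68, -0.52], [0.21, -0.32, -0.25], [-1.19, 1.84, 1.41]] + [[0.72, 2.22, 0.65], [0.86, 2.64, 0.77], [-0.51, -1.56, -0.46]]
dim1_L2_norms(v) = [2.07, 2.62, 3.36]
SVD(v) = [[-0.19,  0.62,  -0.76], [-0.51,  0.60,  0.61], [0.84,  0.51,  0.2]] @ diag([3.537439361131753, 3.0917431670341973, 0.5800404773919869]) @ [[-0.99, -0.09, 0.05], [-0.08, 0.97, 0.23], [0.07, -0.22, 0.97]]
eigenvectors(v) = [[0.41, -0.34, 0.59], [-0.38, -0.16, 0.70], [0.83, 0.93, -0.41]]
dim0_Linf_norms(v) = [3.06, 2.01, 0.68]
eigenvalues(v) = [-1.43, 1.53, 2.9]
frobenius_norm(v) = 4.73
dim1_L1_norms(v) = [2.54, 4.25, 4.91]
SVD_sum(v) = [[0.68, 0.06, -0.03], [1.8, 0.17, -0.09], [-2.94, -0.28, 0.15]] + [[-0.15, 1.85, 0.43], [-0.15, 1.8, 0.42], [-0.13, 1.53, 0.36]] + [[-0.03, 0.10, -0.43],[0.02, -0.08, 0.35],[0.01, -0.03, 0.11]]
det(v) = -6.34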